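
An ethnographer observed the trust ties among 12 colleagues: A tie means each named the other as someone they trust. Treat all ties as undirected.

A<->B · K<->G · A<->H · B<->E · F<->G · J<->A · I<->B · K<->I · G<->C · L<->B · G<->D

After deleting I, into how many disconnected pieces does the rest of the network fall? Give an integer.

2

Without I, the remaining ties split the others into: {C, D, F, G, K}; {A, B, E, H, J, L}.
That's 2 separate components.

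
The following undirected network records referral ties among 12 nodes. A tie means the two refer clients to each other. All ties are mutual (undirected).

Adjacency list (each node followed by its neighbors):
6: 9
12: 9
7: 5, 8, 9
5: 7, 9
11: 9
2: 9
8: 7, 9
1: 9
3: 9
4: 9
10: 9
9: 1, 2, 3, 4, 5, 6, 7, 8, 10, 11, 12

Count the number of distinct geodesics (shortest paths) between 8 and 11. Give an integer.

1

The shortest distance is 2, and the only length-2 path is 8–9–11. So there is exactly 1 shortest path.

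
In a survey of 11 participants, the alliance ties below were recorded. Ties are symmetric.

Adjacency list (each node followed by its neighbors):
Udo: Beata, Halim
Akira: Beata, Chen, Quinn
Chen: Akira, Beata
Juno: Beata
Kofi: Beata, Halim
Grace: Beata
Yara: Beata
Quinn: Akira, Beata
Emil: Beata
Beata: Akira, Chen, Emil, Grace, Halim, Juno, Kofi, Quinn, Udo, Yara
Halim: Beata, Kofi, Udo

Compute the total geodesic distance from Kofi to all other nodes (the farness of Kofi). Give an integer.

18

Distances from Kofi: Akira:2, Beata:1, Chen:2, Emil:2, Grace:2, Halim:1, Juno:2, Quinn:2, Udo:2, Yara:2.
Sum = 2 + 1 + 2 + 2 + 2 + 1 + 2 + 2 + 2 + 2 = 18.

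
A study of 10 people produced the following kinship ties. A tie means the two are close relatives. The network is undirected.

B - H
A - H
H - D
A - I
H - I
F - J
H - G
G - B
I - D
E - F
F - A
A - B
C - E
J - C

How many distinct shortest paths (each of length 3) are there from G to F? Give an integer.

The shortest distance is 3. The length-3 paths are: G–H–A–F; G–B–A–F.
That gives 2 distinct shortest paths.

2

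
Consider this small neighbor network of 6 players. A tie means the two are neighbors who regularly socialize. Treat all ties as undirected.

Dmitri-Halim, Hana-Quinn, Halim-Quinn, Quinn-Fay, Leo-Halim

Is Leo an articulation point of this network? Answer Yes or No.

No

Even without Leo, every remaining node can still reach every other (the residual graph is connected), so Leo is not a cut vertex.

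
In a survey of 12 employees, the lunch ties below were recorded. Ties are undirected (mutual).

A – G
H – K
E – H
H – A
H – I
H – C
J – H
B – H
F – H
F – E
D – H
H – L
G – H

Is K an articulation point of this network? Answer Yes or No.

Even without K, every remaining node can still reach every other (the residual graph is connected), so K is not a cut vertex.

No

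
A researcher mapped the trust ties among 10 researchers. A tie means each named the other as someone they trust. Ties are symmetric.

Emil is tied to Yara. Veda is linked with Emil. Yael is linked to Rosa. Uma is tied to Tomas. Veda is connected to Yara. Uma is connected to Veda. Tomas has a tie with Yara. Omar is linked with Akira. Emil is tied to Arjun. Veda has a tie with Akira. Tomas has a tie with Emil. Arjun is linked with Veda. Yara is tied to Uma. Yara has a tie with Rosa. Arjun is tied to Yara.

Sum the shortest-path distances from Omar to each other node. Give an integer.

28

Distances from Omar: Akira:1, Arjun:3, Emil:3, Rosa:4, Tomas:4, Uma:3, Veda:2, Yael:5, Yara:3.
Sum = 1 + 3 + 3 + 4 + 4 + 3 + 2 + 5 + 3 = 28.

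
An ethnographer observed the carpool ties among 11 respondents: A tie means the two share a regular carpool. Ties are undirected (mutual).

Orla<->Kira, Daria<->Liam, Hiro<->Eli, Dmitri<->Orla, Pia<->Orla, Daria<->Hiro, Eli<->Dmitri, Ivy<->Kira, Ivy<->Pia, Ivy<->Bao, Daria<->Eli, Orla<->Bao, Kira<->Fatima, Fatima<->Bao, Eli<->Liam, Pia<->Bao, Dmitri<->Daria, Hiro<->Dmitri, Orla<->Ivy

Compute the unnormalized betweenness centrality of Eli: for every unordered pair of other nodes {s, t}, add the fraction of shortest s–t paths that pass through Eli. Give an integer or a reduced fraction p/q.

4

Pairs whose geodesics pass through Eli — Hiro–Liam: 1/2; Dmitri–Liam: 1/2; Liam–Orla: 1/2; Liam–Ivy: 1/2; Liam–Kira: 1/2; Liam–Bao: 1/2; Liam–Fatima: 2/4; Liam–Pia: 1/2.
All other pairs contribute 0.
Summing the contributions gives betweenness(Eli) = 4.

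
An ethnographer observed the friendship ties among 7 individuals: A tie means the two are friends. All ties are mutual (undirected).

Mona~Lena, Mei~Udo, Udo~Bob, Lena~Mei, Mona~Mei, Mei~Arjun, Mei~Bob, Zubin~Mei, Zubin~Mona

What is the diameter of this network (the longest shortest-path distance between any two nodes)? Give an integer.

Eccentricity of each node (its greatest distance to any other): Arjun:2, Bob:2, Lena:2, Mei:1, Mona:2, Udo:2, Zubin:2.
The maximum eccentricity is 2, realized for instance by the pair Arjun–Bob via Arjun – Mei – Bob. So the diameter is 2.

2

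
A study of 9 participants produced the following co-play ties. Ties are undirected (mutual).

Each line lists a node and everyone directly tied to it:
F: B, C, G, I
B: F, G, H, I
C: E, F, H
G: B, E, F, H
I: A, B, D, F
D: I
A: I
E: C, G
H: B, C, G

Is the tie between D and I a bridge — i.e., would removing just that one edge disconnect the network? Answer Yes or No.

Without the D–I edge there is no alternate route between D and I, so the network disconnects. It is a bridge.

Yes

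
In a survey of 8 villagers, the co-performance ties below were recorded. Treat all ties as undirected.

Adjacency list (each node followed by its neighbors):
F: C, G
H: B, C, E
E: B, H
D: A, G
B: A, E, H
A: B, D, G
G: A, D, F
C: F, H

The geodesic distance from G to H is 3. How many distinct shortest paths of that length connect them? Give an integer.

2

The shortest distance is 3. The length-3 paths are: G–F–C–H; G–A–B–H.
That gives 2 distinct shortest paths.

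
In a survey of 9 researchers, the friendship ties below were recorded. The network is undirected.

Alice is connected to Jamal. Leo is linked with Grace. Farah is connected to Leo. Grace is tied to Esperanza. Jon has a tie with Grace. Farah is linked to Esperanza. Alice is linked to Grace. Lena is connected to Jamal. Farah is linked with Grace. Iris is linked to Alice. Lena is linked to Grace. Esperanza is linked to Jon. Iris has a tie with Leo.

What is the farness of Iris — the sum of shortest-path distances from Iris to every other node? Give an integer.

17

Distances from Iris: Alice:1, Esperanza:3, Farah:2, Grace:2, Jamal:2, Jon:3, Lena:3, Leo:1.
Sum = 1 + 3 + 2 + 2 + 2 + 3 + 3 + 1 = 17.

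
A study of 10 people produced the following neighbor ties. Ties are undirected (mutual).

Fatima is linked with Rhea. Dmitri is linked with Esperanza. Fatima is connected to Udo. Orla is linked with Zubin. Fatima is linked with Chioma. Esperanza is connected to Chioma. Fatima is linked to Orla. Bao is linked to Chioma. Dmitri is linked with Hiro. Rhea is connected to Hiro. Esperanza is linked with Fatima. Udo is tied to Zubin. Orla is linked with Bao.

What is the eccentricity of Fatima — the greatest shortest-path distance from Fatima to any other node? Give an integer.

Distances from Fatima: Bao:2, Chioma:1, Dmitri:2, Esperanza:1, Hiro:2, Orla:1, Rhea:1, Udo:1, Zubin:2.
The largest is 2 (to Bao, Zubin, Hiro, and Dmitri), so the eccentricity of Fatima is 2.

2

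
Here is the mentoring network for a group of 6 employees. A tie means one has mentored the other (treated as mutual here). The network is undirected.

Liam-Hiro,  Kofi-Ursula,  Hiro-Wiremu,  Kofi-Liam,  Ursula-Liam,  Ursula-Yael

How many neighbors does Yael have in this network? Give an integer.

1

Yael is directly tied to Ursula. That is 1 neighbor, so the degree of Yael is 1.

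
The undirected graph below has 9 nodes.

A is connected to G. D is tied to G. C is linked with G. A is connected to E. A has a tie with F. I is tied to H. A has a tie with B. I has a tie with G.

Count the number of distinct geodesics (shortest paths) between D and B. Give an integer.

The shortest distance is 3, and the only length-3 path is D–G–A–B. So there is exactly 1 shortest path.

1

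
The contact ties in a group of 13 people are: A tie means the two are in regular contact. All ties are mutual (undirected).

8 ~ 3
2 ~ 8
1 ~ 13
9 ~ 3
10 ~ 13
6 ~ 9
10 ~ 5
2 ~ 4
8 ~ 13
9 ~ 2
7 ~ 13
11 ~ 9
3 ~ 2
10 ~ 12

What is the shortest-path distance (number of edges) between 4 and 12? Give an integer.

5

One shortest route is 4 – 2 – 8 – 13 – 10 – 12, which uses 5 edges, and at distance 4 from 4 we only reach {1, 7, 10}, which does not include 12. So d(4,12) = 5.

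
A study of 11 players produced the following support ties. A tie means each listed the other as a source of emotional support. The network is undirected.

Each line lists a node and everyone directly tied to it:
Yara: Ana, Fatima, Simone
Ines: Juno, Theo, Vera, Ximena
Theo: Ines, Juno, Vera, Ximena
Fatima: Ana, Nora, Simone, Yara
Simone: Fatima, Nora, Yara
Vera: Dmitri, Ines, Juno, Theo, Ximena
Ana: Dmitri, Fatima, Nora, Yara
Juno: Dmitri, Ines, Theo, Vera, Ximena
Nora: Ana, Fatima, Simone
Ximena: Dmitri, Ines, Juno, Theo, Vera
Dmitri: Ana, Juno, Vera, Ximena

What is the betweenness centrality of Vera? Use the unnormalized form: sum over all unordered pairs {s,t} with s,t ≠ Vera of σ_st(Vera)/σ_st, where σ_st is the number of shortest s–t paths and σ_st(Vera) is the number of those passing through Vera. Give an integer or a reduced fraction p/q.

4

Pairs whose geodesics pass through Vera — Fatima–Theo: 1/3; Fatima–Ines: 1/3; Yara–Theo: 1/3; Yara–Ines: 1/3; Simone–Theo: 3/9; Simone–Ines: 3/9; Nora–Theo: 1/3; Nora–Ines: 1/3; Ana–Theo: 1/3; Ana–Ines: 1/3; Dmitri–Theo: 1/3; Dmitri–Ines: 1/3.
All other pairs contribute 0.
Summing the contributions gives betweenness(Vera) = 4.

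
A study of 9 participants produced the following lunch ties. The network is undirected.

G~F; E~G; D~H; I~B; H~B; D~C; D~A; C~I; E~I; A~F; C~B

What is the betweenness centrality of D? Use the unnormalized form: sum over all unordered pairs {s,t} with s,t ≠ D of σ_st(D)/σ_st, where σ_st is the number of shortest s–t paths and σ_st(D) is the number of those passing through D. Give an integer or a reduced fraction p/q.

23/3

Pairs whose geodesics pass through D — G–H: 1/2; F–H: 1; F–B: 2/3; F–C: 1; A–H: 1; A–B: 2/2; A–C: 1; A–I: 1; H–C: 1/2.
All other pairs contribute 0.
Summing the contributions gives betweenness(D) = 23/3.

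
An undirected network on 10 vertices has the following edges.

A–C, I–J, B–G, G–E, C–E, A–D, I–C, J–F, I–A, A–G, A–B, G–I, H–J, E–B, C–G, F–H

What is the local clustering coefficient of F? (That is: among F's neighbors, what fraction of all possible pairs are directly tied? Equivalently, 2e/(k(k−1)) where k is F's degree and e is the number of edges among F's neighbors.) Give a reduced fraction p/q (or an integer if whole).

1

F's neighbors: H and J (k = 2).
Possible neighbor pairs: C(2,2) = 1. Edges among them: H–J → e = 1.
Clustering(F) = 1/1.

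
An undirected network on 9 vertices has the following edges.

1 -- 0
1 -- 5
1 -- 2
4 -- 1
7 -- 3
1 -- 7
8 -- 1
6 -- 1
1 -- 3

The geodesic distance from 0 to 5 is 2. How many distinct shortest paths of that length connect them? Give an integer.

The shortest distance is 2, and the only length-2 path is 0–1–5. So there is exactly 1 shortest path.

1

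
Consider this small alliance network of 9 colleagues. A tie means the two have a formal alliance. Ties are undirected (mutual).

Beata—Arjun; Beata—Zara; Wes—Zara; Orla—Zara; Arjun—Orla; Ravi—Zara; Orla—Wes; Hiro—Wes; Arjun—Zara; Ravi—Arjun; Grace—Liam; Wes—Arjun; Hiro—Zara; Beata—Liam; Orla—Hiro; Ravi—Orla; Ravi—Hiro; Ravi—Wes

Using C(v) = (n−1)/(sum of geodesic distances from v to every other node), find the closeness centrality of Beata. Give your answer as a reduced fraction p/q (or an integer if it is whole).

Distances from Beata: Arjun:1, Grace:2, Hiro:2, Liam:1, Orla:2, Ravi:2, Wes:2, Zara:1. Sum = 13.
n = 9, so closeness = 8/13.

8/13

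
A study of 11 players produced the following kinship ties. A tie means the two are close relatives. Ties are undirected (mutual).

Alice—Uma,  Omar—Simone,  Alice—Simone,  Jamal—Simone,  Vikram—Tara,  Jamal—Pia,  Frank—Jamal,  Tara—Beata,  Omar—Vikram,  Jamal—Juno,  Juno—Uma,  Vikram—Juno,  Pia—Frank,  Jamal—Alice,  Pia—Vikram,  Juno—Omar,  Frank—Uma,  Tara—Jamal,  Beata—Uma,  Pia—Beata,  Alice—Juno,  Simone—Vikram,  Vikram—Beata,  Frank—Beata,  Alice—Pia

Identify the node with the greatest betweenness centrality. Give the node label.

Vikram

Unnormalized betweenness of each node: Alice:31/12, Beata:101/30, Frank:1, Jamal:359/60, Juno:229/60, Omar:1/4, Pia:49/20, Simone:107/60, Tara:7/12, Uma:61/30, Vikram:143/20.
Vikram has the largest value, 143/20, making it the main broker — the node through which the most shortest paths run.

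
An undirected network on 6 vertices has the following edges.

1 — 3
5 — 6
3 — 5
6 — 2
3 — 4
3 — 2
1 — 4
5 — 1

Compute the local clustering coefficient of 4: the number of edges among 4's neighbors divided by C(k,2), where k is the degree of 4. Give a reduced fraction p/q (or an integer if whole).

1

4's neighbors: 1 and 3 (k = 2).
Possible neighbor pairs: C(2,2) = 1. Edges among them: 1–3 → e = 1.
Clustering(4) = 1/1.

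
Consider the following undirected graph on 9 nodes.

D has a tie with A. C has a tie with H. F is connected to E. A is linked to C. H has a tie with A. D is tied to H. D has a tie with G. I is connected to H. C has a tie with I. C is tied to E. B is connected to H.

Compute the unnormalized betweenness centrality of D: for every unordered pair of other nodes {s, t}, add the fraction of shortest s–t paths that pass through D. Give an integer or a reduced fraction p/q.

Pairs whose geodesics pass through D — E–G: 2/2; C–G: 2/2; H–G: 1; I–G: 1; F–G: 2/2; G–A: 1; G–B: 1.
All other pairs contribute 0.
Summing the contributions gives betweenness(D) = 7.

7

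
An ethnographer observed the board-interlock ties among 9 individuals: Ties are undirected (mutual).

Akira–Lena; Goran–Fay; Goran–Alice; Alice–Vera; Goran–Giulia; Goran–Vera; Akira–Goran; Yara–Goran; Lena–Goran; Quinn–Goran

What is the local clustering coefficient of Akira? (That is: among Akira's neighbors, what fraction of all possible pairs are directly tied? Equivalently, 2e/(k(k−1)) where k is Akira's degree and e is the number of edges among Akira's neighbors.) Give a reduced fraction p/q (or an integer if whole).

Akira's neighbors: Goran and Lena (k = 2).
Possible neighbor pairs: C(2,2) = 1. Edges among them: Goran–Lena → e = 1.
Clustering(Akira) = 1/1.

1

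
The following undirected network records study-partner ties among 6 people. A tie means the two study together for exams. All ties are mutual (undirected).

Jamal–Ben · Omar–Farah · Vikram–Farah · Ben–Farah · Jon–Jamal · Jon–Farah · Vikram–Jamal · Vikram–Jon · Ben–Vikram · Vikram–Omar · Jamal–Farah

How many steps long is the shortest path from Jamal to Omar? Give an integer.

One shortest route is Jamal – Vikram – Omar, which uses 2 edges, and Jamal and Omar are not directly tied, so nothing shorter exists. So d(Jamal,Omar) = 2.

2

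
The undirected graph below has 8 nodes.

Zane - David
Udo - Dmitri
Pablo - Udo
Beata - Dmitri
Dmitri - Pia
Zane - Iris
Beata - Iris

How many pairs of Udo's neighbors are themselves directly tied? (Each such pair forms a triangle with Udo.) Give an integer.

0

Udo's neighbors are Dmitri and Pablo, but none of them are tied to each other, so no triangle contains Udo.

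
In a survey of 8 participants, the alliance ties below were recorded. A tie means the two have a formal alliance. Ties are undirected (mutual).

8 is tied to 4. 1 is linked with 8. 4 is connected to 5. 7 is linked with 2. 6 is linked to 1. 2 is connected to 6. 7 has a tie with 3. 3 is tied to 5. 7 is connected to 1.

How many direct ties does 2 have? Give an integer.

2

2 is directly tied to 6 and 7. That is 2 neighbors, so the degree of 2 is 2.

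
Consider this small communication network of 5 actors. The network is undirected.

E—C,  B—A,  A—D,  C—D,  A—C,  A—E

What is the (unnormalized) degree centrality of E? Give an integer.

2

E is directly tied to A and C. That is 2 neighbors, so the degree of E is 2.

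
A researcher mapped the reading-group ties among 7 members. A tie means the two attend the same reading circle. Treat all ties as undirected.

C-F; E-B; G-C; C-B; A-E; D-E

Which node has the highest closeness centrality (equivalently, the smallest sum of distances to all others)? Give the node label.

Farness (sum of distances to all others) for each node — A:16, B:10, C:11, D:16, E:11, F:16, G:16.
The smallest farness is 10, for B, so B has the highest closeness.

B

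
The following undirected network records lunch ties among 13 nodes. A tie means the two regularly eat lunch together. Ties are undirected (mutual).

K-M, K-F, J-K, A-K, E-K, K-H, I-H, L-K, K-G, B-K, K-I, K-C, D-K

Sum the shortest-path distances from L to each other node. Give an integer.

Distances from L: A:2, B:2, C:2, D:2, E:2, F:2, G:2, H:2, I:2, J:2, K:1, M:2.
Sum = 2 + 2 + 2 + 2 + 2 + 2 + 2 + 2 + 2 + 2 + 1 + 2 = 23.

23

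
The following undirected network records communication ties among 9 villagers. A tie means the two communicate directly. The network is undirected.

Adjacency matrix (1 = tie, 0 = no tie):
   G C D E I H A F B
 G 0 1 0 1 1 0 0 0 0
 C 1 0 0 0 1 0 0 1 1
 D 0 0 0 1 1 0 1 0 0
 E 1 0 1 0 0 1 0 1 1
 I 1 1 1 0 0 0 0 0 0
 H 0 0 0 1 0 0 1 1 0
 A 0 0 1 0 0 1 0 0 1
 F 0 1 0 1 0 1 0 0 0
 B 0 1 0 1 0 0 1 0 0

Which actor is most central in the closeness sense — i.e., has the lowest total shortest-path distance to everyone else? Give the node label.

E

Farness (sum of distances to all others) for each node — A:14, B:13, C:12, D:13, E:11, F:13, G:14, H:14, I:14.
The smallest farness is 11, for E, so E has the highest closeness.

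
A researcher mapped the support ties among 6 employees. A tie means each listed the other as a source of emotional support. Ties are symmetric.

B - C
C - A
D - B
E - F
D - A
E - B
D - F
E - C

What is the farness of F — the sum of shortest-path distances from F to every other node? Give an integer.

Distances from F: A:2, B:2, C:2, D:1, E:1.
Sum = 2 + 2 + 2 + 1 + 1 = 8.

8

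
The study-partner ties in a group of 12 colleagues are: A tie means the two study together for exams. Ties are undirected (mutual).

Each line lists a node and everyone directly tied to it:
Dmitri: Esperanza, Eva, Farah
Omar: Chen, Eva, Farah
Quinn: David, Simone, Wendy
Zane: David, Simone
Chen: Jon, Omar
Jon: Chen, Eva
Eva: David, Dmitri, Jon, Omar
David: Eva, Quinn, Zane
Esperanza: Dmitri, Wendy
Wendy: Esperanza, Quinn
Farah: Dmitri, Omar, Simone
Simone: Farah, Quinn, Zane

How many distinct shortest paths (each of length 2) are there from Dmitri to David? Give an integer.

1

The shortest distance is 2, and the only length-2 path is Dmitri–Eva–David. So there is exactly 1 shortest path.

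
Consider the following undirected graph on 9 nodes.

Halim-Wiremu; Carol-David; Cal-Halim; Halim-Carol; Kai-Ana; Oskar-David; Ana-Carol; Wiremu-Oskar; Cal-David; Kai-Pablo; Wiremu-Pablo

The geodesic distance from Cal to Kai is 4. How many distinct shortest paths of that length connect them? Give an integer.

3

The shortest distance is 4. The length-4 paths are: Cal–David–Carol–Ana–Kai; Cal–Halim–Carol–Ana–Kai; Cal–Halim–Wiremu–Pablo–Kai.
That gives 3 distinct shortest paths.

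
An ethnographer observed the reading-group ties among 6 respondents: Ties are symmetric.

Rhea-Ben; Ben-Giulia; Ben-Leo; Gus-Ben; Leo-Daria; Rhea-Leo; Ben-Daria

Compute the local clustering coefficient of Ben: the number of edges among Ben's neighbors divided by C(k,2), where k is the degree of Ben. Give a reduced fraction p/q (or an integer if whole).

Ben's neighbors: Daria, Giulia, Gus, Leo, and Rhea (k = 5).
Possible neighbor pairs: C(5,2) = 10. Edges among them: Daria–Leo, Leo–Rhea → e = 2.
Clustering(Ben) = 2/10 = 1/5.

1/5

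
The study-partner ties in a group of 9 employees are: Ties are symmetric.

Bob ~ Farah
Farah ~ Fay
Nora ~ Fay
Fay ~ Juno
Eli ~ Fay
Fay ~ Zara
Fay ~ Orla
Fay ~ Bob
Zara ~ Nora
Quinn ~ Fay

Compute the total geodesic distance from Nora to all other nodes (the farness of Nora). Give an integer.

Distances from Nora: Bob:2, Eli:2, Farah:2, Fay:1, Juno:2, Orla:2, Quinn:2, Zara:1.
Sum = 2 + 2 + 2 + 1 + 2 + 2 + 2 + 1 = 14.

14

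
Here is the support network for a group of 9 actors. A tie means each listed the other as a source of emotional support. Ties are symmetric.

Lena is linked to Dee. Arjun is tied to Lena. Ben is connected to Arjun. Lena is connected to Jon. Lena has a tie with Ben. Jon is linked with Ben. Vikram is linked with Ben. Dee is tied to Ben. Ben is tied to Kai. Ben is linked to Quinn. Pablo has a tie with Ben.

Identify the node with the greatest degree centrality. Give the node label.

Ben

Degrees — Arjun:2, Ben:8, Dee:2, Jon:2, Kai:1, Lena:4, Pablo:1, Quinn:1, Vikram:1.
The maximum is 8, attained only by Ben.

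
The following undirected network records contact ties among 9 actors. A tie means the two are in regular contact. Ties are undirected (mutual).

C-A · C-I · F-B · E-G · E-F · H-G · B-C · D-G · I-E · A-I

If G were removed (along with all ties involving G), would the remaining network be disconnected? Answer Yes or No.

Removing G leaves {A, B, C, E, F, and I} with no path to {D}, so the network splits into 3 components. G is a cut vertex.

Yes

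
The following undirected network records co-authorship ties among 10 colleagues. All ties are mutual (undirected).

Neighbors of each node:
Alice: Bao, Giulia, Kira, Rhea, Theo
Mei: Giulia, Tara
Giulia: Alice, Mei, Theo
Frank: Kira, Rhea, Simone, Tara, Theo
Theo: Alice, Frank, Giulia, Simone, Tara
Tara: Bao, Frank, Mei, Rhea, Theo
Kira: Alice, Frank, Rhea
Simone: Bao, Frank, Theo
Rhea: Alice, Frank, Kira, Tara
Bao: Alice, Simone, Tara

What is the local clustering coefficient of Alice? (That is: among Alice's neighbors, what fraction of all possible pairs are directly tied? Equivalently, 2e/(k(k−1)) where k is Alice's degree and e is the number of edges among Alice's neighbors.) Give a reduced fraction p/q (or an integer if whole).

Alice's neighbors: Bao, Giulia, Kira, Rhea, and Theo (k = 5).
Possible neighbor pairs: C(5,2) = 10. Edges among them: Giulia–Theo, Kira–Rhea → e = 2.
Clustering(Alice) = 2/10 = 1/5.

1/5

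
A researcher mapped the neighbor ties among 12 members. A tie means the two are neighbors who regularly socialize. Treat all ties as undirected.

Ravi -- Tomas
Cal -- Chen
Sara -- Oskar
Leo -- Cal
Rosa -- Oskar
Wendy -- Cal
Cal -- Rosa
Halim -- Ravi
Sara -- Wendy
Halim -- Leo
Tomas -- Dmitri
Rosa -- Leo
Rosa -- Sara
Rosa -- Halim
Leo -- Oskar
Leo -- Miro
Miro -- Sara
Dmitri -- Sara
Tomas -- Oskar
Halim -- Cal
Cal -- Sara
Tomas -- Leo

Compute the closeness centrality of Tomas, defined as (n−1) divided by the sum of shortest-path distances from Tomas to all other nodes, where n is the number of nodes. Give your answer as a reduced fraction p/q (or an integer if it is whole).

Distances from Tomas: Cal:2, Chen:3, Dmitri:1, Halim:2, Leo:1, Miro:2, Oskar:1, Ravi:1, Rosa:2, Sara:2, Wendy:3. Sum = 20.
n = 12, so closeness = 11/20.

11/20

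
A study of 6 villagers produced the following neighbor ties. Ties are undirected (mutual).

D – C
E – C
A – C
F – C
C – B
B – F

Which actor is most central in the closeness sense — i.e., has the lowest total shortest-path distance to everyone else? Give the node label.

Farness (sum of distances to all others) for each node — A:9, B:8, C:5, D:9, E:9, F:8.
The smallest farness is 5, for C, so C has the highest closeness.

C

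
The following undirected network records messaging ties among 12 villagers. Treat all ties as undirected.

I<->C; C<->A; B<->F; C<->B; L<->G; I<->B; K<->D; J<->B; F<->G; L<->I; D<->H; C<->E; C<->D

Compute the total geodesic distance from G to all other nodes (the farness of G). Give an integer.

34

Distances from G: A:4, B:2, C:3, D:4, E:4, F:1, H:5, I:2, J:3, K:5, L:1.
Sum = 4 + 2 + 3 + 4 + 4 + 1 + 5 + 2 + 3 + 5 + 1 = 34.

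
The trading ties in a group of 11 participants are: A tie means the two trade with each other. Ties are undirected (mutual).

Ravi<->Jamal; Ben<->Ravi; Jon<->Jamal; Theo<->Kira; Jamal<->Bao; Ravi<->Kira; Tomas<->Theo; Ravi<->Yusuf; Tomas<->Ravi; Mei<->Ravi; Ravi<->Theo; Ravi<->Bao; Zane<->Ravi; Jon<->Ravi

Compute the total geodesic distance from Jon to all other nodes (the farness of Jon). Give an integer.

18

Distances from Jon: Bao:2, Ben:2, Jamal:1, Kira:2, Mei:2, Ravi:1, Theo:2, Tomas:2, Yusuf:2, Zane:2.
Sum = 2 + 2 + 1 + 2 + 2 + 1 + 2 + 2 + 2 + 2 = 18.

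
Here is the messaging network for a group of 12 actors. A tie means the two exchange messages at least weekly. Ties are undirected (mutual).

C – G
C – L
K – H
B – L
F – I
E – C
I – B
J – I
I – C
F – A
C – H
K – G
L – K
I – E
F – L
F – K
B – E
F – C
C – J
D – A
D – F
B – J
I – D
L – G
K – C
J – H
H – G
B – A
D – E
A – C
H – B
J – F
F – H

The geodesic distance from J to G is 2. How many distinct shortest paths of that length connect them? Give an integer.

2

The shortest distance is 2. The length-2 paths are: J–C–G; J–H–G.
That gives 2 distinct shortest paths.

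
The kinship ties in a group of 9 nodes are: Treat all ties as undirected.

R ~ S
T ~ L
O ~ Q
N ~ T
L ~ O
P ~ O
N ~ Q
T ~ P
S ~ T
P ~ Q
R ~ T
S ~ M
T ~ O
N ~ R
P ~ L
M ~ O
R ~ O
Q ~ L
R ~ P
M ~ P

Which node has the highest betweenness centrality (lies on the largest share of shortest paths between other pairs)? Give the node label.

Unnormalized betweenness of each node: L:13/36, M:8/9, N:29/36, O:79/24, P:79/24, Q:17/12, R:61/24, S:11/12, T:323/72.
T has the largest value, 323/72, making it the main broker — the node through which the most shortest paths run.

T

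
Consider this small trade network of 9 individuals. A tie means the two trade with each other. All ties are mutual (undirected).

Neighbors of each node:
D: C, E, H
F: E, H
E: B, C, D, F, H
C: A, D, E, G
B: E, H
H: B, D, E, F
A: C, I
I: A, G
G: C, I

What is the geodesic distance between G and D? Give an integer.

One shortest route is G – C – D, which uses 2 edges, and G and D are not directly tied, so nothing shorter exists. So d(G,D) = 2.

2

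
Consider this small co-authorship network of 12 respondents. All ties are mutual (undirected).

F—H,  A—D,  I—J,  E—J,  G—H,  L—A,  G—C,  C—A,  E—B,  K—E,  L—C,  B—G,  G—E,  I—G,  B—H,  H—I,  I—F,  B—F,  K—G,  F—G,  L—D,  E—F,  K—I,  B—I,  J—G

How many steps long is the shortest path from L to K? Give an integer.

One shortest route is L – C – G – K, which uses 3 edges, and at distance 2 from L we only reach {G}, which does not include K. So d(L,K) = 3.

3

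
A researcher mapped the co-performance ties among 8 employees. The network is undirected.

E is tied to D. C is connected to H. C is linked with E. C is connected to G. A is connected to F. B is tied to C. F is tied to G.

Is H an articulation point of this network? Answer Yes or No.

No

Even without H, every remaining node can still reach every other (the residual graph is connected), so H is not a cut vertex.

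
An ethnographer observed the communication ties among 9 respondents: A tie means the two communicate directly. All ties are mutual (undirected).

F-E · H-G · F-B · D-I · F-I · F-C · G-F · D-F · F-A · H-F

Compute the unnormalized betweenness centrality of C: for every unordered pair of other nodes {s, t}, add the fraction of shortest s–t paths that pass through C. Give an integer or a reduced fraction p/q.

No shortest path between any pair of other nodes passes through C.
Summing the contributions gives betweenness(C) = 0.

0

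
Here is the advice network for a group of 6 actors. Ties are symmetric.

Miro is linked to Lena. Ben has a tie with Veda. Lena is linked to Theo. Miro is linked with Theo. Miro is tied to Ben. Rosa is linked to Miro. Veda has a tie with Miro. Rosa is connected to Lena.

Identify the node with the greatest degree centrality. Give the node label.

Degrees — Ben:2, Lena:3, Miro:5, Rosa:2, Theo:2, Veda:2.
The maximum is 5, attained only by Miro.

Miro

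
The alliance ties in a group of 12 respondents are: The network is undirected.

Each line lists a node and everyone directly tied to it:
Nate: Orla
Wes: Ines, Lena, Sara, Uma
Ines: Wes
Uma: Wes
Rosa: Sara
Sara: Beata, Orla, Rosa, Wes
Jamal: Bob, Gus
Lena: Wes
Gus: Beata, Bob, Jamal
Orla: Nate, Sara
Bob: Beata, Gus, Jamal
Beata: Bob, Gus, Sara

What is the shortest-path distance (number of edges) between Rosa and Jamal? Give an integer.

One shortest route is Rosa – Sara – Beata – Gus – Jamal, which uses 4 edges, and at distance 3 from Rosa we only reach {Bob, Gus, Ines, Lena, Nate, Uma}, which does not include Jamal. So d(Rosa,Jamal) = 4.

4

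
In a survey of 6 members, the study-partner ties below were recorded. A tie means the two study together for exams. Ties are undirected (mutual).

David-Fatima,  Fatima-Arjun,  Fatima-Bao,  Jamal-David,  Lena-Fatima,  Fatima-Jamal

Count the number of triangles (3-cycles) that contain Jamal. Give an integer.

1

Jamal's neighbors: David and Fatima.
Neighbor pairs that are themselves tied: Jamal–David–Fatima. Each forms one triangle with Jamal, for 1 in total.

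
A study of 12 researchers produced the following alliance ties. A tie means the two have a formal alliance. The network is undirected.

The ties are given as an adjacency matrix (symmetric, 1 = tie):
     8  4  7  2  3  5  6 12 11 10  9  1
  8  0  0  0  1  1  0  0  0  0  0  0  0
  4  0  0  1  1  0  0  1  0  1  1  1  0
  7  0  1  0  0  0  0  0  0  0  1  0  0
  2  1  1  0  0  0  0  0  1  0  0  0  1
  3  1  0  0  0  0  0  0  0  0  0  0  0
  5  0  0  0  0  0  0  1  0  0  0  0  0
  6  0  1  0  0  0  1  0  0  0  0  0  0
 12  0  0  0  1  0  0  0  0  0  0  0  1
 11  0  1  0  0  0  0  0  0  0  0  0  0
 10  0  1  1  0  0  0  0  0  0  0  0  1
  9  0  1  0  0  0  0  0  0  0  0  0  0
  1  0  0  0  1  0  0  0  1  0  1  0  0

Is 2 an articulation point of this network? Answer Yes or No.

Yes

Removing 2 leaves {3 and 8} with no path to {1, 4, 5, 6, 7, 9, 10, 11, and 12}, so the network splits into 2 components. 2 is a cut vertex.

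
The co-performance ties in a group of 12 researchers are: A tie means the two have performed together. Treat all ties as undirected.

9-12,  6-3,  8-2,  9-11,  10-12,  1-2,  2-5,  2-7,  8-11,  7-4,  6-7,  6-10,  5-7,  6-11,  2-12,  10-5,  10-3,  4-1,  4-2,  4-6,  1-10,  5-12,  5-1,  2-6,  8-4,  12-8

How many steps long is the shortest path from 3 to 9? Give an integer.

3

One shortest route is 3 – 6 – 11 – 9, which uses 3 edges, and at distance 2 from 3 we only reach {1, 2, 4, 5, 7, 11, 12}, which does not include 9. So d(3,9) = 3.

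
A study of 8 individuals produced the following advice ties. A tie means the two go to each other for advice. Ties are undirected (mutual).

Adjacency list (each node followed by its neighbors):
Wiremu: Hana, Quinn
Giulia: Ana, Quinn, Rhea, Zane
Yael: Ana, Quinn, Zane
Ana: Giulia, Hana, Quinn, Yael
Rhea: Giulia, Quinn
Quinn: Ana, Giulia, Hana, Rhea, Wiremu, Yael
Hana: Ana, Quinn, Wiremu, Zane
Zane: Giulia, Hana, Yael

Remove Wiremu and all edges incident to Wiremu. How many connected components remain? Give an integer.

Wiremu's neighbors (Hana and Quinn) remain reachable from one another through other ties, so the rest of the network stays in one piece.

1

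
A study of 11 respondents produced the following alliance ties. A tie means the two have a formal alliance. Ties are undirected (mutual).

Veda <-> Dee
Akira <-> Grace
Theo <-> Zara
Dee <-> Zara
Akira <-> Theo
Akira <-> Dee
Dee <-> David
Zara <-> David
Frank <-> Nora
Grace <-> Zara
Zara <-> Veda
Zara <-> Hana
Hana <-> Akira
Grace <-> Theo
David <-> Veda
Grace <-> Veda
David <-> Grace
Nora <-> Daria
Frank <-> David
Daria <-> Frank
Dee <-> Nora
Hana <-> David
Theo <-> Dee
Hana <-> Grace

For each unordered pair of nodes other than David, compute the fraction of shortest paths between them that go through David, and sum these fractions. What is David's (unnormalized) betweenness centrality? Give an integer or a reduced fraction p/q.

107/10

Pairs whose geodesics pass through David — Hana–Veda: 1/3; Hana–Dee: 1/3; Hana–Nora: 2/4; Hana–Daria: 1; Hana–Frank: 1; Grace–Dee: 1/5; Grace–Nora: 2/6; Grace–Daria: 1; Grace–Frank: 1; Veda–Daria: 1/2; Veda–Frank: 1; Akira–Frank: 3/4; Dee–Frank: 1/2; Zara–Daria: 1/2 … (+2 more pairs).
All other pairs contribute 0.
Summing the contributions gives betweenness(David) = 107/10.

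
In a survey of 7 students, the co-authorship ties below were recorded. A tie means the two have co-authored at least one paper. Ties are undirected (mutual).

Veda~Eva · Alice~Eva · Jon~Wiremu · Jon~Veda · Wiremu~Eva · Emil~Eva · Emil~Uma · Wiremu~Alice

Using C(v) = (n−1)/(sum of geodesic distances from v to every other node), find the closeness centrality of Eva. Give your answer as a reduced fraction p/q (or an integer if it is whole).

3/4

Distances from Eva: Alice:1, Emil:1, Jon:2, Uma:2, Veda:1, Wiremu:1. Sum = 8.
n = 7, so closeness = 6/8 = 3/4.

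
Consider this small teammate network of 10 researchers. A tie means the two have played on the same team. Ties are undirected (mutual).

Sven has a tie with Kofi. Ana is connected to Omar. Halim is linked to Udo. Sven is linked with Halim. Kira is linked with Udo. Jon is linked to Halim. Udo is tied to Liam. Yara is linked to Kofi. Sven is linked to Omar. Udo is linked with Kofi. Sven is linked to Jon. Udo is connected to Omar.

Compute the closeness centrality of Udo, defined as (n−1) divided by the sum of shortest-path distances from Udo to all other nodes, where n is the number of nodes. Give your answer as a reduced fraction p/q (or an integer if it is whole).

9/13

Distances from Udo: Ana:2, Halim:1, Jon:2, Kira:1, Kofi:1, Liam:1, Omar:1, Sven:2, Yara:2. Sum = 13.
n = 10, so closeness = 9/13.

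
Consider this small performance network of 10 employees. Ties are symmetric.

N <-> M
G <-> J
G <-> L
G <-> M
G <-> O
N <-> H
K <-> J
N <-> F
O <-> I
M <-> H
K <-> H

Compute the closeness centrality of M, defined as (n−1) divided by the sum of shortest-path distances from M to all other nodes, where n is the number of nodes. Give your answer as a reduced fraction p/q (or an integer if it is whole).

Distances from M: F:2, G:1, H:1, I:3, J:2, K:2, L:2, N:1, O:2. Sum = 16.
n = 10, so closeness = 9/16.

9/16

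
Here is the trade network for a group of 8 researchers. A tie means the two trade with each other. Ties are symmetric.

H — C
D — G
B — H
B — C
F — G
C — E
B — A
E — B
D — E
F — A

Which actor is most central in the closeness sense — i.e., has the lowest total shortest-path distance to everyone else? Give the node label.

B

Farness (sum of distances to all others) for each node — A:13, B:11, C:13, D:14, E:12, F:15, G:16, H:16.
The smallest farness is 11, for B, so B has the highest closeness.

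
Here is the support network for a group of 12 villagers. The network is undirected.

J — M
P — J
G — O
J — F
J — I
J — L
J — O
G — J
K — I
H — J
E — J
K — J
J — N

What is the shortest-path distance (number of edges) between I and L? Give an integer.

2

One shortest route is I – J – L, which uses 2 edges, and I and L are not directly tied, so nothing shorter exists. So d(I,L) = 2.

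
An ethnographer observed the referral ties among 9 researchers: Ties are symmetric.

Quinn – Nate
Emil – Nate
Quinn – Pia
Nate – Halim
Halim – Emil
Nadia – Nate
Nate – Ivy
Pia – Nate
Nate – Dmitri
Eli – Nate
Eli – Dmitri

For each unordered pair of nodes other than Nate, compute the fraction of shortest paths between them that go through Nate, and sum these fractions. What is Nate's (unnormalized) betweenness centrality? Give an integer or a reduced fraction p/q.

Pairs whose geodesics pass through Nate — Eli–Halim: 1; Eli–Nadia: 1; Eli–Pia: 1; Eli–Quinn: 1; Eli–Ivy: 1; Eli–Emil: 1; Halim–Dmitri: 1; Halim–Nadia: 1; Halim–Pia: 1; Halim–Quinn: 1; Halim–Ivy: 1; Dmitri–Nadia: 1; Dmitri–Pia: 1; Dmitri–Quinn: 1 … (+11 more pairs).
All other pairs contribute 0.
Summing the contributions gives betweenness(Nate) = 25.

25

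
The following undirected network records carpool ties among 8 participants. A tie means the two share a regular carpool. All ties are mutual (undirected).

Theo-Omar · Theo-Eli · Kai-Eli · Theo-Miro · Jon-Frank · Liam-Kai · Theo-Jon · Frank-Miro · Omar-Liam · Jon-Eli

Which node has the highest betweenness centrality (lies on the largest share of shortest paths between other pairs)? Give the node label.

Unnormalized betweenness of each node: Eli:29/6, Frank:1/2, Jon:11/3, Kai:11/6, Liam:1, Miro:4/3, Omar:19/6, Theo:26/3.
Theo has the largest value, 26/3, making it the main broker — the node through which the most shortest paths run.

Theo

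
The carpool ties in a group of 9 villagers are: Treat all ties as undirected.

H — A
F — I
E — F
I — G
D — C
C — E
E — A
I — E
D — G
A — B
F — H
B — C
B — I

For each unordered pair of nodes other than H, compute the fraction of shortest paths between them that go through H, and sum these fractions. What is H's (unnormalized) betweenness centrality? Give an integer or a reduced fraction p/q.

Pairs whose geodesics pass through H — A–F: 1/2.
All other pairs contribute 0.
Summing the contributions gives betweenness(H) = 1/2.

1/2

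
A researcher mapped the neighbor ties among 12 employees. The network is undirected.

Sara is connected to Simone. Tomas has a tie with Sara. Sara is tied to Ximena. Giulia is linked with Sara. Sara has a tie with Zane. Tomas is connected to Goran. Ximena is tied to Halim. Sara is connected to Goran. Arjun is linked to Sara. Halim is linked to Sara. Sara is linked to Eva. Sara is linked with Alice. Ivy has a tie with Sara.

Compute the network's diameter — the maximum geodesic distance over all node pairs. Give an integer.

2

Eccentricity of each node (its greatest distance to any other): Alice:2, Arjun:2, Eva:2, Giulia:2, Goran:2, Halim:2, Ivy:2, Sara:1, Simone:2, Tomas:2, Ximena:2, Zane:2.
The maximum eccentricity is 2, realized for instance by the pair Goran–Ximena via Goran – Sara – Ximena. So the diameter is 2.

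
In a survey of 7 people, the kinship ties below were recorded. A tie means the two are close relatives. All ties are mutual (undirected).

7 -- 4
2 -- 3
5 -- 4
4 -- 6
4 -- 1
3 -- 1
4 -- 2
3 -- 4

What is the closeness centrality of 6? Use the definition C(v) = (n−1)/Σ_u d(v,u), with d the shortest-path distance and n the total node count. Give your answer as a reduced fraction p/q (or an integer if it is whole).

6/11

Distances from 6: 1:2, 2:2, 3:2, 4:1, 5:2, 7:2. Sum = 11.
n = 7, so closeness = 6/11.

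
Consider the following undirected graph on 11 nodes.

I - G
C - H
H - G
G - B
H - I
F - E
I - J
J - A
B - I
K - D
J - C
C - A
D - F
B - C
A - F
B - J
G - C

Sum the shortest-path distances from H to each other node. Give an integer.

25

Distances from H: A:2, B:2, C:1, D:4, E:4, F:3, G:1, I:1, J:2, K:5.
Sum = 2 + 2 + 1 + 4 + 4 + 3 + 1 + 1 + 2 + 5 = 25.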